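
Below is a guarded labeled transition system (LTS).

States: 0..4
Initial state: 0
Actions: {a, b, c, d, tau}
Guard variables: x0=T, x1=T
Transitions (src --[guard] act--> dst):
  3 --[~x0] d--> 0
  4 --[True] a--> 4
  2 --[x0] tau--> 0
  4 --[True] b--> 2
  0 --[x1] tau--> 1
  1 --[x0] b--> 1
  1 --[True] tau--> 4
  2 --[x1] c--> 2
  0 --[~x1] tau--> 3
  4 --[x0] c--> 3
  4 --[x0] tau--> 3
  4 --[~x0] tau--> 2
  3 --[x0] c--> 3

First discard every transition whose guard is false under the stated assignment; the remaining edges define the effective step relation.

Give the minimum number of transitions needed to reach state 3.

Breadth-first toward 3:
  depth 0: {0}
  depth 1: {1}
  depth 2: {4}
  depth 3: {2,3}
3 enters at depth 3; path tau·tau·c

Answer: 3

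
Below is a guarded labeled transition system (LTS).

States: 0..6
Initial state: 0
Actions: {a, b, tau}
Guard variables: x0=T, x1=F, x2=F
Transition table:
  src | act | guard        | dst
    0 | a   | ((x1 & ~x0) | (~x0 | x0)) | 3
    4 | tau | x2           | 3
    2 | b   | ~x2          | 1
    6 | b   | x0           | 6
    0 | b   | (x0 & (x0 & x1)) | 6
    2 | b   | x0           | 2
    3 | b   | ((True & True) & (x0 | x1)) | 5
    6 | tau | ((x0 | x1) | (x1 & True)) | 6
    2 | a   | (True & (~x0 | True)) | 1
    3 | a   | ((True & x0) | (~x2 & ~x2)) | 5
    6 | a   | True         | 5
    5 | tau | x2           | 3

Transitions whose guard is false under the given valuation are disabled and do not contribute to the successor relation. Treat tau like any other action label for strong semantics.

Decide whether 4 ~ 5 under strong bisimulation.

Compute ~ classes (split until stable):
  round 0: {{0,1,2,3,4,5,6}}
  round 1: {{0},{1,4,5},{2,3},{6}}
  round 2: {{0},{1,4,5},{2},{3},{6}}
stable after 3 split(s): 5 block(s)
4∈{1,4,5}, 5∈{1,4,5}

Answer: BISIMILAR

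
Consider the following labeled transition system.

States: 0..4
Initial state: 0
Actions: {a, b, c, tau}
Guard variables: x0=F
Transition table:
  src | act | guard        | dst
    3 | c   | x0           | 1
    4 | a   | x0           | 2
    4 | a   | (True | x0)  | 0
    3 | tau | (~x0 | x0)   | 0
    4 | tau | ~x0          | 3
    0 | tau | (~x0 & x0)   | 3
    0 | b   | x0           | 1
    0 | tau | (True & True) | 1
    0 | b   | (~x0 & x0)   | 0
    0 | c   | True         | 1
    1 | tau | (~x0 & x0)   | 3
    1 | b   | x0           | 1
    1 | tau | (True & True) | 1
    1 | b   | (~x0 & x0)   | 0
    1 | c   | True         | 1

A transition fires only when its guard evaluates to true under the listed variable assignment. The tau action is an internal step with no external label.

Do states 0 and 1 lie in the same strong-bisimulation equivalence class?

Answer: BISIMILAR

Working:
Bisimulation quotient by refinement:
  round 0: {{0,1,2,3,4}}
  round 1: {{0,1},{2},{3},{4}}
4 equivalence class(es) (converged in 2)
[0]={0,1}  [1]={0,1}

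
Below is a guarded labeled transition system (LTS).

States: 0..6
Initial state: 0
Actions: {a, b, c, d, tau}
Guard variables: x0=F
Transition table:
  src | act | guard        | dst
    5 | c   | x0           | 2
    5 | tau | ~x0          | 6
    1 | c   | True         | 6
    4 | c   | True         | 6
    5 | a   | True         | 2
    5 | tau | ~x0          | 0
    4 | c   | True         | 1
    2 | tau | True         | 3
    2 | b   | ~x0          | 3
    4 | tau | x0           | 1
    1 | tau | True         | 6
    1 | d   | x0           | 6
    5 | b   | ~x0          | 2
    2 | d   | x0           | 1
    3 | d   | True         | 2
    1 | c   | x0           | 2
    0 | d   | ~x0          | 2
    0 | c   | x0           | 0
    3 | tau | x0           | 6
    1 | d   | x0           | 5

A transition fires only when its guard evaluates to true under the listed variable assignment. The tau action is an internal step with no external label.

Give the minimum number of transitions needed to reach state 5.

Answer: UNREACHABLE

Trace:
Layered search for 5:
  L0 = {0}
  L1 = {2}
  L2 = {3}
5 never appears.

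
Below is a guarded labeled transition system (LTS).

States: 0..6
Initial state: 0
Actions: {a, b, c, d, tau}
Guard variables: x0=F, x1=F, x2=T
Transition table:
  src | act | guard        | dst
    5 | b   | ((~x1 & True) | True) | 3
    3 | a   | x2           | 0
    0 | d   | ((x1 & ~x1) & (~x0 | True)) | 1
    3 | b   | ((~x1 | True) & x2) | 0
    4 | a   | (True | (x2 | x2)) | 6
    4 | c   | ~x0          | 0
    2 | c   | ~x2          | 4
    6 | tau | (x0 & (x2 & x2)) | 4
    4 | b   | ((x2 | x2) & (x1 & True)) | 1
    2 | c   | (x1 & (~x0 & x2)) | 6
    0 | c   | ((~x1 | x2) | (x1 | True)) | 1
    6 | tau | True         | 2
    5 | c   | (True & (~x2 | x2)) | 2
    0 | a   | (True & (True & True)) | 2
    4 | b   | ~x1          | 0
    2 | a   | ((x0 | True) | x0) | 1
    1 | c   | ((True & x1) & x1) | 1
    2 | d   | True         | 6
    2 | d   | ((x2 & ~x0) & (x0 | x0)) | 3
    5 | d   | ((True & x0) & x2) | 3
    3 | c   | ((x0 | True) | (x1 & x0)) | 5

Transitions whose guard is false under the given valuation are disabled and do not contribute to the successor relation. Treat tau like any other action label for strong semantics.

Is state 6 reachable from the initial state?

Answer: REACHABLE

Working:
After dropping false guards: 13 live edges.
depth 0: {0}
depth 1: {1,2}  cumulative {0,1,2}
depth 2: {6}  cumulative {0,1,2,6}
R = {0,1,2,6}
Path to 6: a·d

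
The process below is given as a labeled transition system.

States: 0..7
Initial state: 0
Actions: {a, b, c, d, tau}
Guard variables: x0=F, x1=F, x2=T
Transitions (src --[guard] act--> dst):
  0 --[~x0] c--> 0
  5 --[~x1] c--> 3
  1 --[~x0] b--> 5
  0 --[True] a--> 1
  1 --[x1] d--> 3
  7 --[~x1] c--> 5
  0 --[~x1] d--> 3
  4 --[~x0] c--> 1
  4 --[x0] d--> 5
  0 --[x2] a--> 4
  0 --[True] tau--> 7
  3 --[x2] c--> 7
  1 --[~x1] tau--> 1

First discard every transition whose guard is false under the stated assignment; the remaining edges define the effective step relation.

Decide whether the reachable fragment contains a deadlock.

Reach set: {0,1,3,4,5,7}
  0: a→1  a→4  c→0  d→3  tau→7  [5 exit(s)]
  1: b→5  tau→1  [2 exit(s)]
  3: c→7  [1 exit(s)]
  4: c→1  [1 exit(s)]
  5: c→3  [1 exit(s)]
  7: c→5  [1 exit(s)]

Answer: DEADLOCK-FREE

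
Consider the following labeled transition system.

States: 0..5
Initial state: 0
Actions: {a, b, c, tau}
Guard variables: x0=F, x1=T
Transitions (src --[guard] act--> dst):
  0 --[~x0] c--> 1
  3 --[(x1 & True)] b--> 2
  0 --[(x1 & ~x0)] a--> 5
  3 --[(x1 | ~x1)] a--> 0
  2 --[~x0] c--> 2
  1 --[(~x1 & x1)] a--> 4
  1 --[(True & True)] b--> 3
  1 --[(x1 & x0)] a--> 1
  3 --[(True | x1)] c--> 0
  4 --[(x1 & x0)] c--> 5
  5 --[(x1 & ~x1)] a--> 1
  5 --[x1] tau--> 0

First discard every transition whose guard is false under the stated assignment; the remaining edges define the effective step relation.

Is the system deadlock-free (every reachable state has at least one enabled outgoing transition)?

R = {0,1,2,3,5}
  0: a→5  c→1  [deg 2]
  1: b→3  [deg 1]
  2: c→2  [deg 1]
  3: a→0  b→2  c→0  [deg 3]
  5: tau→0  [deg 1]

Answer: DEADLOCK-FREE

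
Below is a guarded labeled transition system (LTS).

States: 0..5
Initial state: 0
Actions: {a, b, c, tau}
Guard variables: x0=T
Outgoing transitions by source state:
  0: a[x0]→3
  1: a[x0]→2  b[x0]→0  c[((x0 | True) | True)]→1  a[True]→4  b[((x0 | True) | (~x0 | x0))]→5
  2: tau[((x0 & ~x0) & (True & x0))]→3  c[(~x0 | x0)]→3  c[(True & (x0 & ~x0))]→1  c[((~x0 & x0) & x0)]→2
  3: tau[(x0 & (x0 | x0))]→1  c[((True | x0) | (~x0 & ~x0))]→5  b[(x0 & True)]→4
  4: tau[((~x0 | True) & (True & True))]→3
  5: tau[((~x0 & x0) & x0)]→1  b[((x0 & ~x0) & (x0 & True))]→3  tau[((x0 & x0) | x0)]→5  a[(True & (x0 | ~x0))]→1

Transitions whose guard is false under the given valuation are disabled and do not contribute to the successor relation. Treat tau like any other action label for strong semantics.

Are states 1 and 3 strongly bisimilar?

Compute ~ classes (split until stable):
  round 0: {{0,1,2,3,4,5}}
  round 1: {{0},{1},{2},{3},{4},{5}}
stable after 2 split(s): 6 block(s)
[1]={1}  [3]={3}

Answer: NOT BISIMILAR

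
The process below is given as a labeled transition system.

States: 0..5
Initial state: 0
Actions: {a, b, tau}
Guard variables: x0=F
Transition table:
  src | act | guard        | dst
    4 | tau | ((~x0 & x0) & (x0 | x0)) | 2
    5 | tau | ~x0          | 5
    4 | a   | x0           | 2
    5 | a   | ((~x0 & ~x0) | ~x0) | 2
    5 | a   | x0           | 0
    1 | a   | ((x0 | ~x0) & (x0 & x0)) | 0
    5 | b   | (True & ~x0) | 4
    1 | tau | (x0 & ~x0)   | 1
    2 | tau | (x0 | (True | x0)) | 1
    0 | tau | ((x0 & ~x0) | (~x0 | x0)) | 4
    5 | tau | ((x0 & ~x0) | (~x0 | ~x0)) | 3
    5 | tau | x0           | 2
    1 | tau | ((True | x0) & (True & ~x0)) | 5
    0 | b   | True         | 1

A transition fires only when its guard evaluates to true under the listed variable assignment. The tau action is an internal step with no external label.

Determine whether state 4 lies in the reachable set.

Answer: REACHABLE

Analysis:
8 transition(s) survive guard evaluation.
depth 0: {0}
depth 1: {1,4}  cumulative {0,1,4}
depth 2: {5}  cumulative {0,1,4,5}
depth 3: {2,3}  cumulative {0,1,2,3,4,5}
Reach set: {0,1,2,3,4,5}
Path to 4: tau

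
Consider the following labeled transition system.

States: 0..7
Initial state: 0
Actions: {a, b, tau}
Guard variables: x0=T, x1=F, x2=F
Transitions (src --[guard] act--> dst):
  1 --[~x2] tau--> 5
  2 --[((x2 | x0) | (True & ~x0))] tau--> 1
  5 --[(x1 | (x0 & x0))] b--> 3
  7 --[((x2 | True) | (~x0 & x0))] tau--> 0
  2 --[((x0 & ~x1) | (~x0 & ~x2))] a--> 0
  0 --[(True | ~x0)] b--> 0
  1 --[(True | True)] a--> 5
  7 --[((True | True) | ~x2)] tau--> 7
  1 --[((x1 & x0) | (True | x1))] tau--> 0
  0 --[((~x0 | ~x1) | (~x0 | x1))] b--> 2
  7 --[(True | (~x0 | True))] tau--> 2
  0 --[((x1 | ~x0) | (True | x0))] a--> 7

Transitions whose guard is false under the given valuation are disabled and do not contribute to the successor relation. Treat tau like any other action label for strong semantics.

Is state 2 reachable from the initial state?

Guard filter leaves 12 enabled edge(s).
depth 0: {0}
depth 1: {2,7}  total {0,2,7}
depth 2: {1}  total {0,1,2,7}
depth 3: {5}  total {0,1,2,5,7}
depth 4: {3}  total {0,1,2,3,5,7}
Reach set: {0,1,2,3,5,7}
trace reaching 2: b

Answer: REACHABLE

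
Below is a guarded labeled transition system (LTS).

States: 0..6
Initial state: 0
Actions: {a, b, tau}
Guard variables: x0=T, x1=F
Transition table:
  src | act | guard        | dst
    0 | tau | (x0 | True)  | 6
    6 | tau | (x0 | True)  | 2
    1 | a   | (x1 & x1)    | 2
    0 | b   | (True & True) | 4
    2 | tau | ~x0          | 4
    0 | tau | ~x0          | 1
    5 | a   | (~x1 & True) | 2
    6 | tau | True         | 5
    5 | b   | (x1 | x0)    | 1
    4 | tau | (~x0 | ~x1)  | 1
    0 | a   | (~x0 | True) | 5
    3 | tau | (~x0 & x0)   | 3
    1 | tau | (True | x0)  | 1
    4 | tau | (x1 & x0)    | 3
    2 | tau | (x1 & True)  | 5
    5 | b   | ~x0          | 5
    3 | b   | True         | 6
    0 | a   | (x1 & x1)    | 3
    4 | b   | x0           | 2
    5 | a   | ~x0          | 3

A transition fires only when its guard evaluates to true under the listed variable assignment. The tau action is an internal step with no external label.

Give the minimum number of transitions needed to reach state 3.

Answer: UNREACHABLE

Working:
Breadth-first toward 3:
  L0 = {0}
  L1 = {4,5,6}
  L2 = {1,2}
3 never appears.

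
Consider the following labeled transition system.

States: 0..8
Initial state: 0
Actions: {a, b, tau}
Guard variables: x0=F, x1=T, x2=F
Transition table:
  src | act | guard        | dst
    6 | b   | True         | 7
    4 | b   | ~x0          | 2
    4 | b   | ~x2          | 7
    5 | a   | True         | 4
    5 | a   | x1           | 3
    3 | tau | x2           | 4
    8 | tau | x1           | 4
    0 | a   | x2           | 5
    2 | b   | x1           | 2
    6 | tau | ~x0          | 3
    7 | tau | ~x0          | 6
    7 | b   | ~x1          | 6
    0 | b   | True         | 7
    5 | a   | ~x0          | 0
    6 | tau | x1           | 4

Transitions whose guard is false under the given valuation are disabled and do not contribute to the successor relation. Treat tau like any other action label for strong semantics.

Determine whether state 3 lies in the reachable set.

Answer: REACHABLE

Analysis:
12 transition(s) survive guard evaluation.
depth 0: {0}
depth 1: {7}  cumulative {0,7}
depth 2: {6}  cumulative {0,6,7}
depth 3: {3,4}  cumulative {0,3,4,6,7}
depth 4: {2}  cumulative {0,2,3,4,6,7}
Reach set: {0,2,3,4,6,7}
Path to 3: b·tau·tau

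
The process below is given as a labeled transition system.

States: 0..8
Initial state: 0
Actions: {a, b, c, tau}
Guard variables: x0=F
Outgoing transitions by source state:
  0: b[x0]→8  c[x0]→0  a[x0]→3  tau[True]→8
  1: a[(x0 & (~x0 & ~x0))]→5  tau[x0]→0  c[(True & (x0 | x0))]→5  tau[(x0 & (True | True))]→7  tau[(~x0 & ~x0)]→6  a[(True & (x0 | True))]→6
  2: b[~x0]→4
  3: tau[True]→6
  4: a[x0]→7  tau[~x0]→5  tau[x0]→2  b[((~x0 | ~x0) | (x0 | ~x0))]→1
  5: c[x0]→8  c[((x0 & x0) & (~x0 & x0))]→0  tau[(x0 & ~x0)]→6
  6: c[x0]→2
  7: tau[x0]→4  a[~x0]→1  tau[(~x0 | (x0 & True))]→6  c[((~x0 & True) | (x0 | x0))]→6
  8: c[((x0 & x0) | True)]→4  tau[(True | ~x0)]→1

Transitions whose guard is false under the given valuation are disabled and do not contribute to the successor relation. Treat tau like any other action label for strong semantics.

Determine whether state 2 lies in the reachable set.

Answer: UNREACHABLE

Trace:
Guard filter leaves 12 enabled edge(s).
depth 0: {0}
depth 1: {8}  cumulative {0,8}
depth 2: {1,4}  cumulative {0,1,4,8}
depth 3: {5,6}  cumulative {0,1,4,5,6,8}
Reach set: {0,1,4,5,6,8}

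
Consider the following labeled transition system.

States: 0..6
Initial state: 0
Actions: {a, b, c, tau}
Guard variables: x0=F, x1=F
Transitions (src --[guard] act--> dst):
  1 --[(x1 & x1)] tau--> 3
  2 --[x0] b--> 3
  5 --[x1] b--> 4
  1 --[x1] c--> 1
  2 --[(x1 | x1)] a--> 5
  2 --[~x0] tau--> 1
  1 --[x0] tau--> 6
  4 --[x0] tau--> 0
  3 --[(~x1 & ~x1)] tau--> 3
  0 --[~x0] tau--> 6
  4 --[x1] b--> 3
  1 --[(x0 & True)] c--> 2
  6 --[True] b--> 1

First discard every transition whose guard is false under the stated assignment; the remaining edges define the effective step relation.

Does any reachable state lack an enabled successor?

Reachable = {0,1,6}
  0: tau→6  [deg 1]
  1: ∅  [deadlock]
  6: b→1  [deg 1]
trace reaching 1: tau·b

Answer: DEADLOCK at state 1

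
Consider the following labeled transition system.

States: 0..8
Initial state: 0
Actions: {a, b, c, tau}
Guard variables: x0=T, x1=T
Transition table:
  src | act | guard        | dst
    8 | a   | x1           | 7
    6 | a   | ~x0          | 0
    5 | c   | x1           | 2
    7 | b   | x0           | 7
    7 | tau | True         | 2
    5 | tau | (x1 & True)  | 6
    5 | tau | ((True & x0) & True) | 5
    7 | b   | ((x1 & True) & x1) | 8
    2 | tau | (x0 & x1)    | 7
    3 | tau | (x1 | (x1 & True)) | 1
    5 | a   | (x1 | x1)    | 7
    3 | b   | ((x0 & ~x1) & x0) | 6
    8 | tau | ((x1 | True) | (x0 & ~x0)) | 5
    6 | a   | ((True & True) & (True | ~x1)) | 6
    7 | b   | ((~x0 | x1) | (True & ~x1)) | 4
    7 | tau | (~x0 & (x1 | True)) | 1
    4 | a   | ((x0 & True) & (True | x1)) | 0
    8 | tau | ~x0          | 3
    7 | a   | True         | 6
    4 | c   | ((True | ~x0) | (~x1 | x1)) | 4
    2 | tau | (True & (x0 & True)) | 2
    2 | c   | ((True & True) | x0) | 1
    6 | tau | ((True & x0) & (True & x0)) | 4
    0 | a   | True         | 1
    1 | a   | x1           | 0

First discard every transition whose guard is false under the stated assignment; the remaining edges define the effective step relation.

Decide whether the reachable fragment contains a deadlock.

Answer: DEADLOCK-FREE

Working:
Reachable = {0,1}
  0: a→1  [1 exit(s)]
  1: a→0  [1 exit(s)]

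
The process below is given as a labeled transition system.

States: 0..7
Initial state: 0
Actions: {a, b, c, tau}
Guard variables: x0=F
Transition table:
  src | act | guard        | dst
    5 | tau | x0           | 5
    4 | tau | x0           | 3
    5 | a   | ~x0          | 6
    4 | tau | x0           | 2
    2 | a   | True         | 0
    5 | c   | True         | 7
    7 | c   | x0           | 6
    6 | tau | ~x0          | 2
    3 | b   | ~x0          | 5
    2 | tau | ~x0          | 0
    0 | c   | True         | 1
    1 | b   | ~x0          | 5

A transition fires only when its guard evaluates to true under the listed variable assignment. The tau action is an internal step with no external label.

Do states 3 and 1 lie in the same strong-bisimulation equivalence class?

Answer: BISIMILAR

Analysis:
Bisimulation quotient by refinement:
  round 0: {{0,1,2,3,4,5,6,7}}
  round 1: {{0},{1,3},{2},{4,7},{5},{6}}
stable after 2 split(s): 6 block(s)
class of 3: {1,3}; class of 1: {1,3}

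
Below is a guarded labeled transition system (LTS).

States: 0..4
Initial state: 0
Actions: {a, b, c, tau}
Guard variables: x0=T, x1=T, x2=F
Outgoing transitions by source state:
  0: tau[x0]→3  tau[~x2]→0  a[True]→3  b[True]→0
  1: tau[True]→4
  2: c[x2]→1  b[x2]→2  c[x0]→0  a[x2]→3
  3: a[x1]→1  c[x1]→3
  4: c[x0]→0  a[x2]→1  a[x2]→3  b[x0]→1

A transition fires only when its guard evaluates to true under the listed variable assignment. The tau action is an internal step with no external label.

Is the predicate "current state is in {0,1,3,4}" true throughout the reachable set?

Answer: INVARIANT HOLDS

Working:
Inv-set: {0,1,3,4}
Reach set: {0,1,3,4}
  0: ✓
  1: ✓
  3: ✓
  4: ✓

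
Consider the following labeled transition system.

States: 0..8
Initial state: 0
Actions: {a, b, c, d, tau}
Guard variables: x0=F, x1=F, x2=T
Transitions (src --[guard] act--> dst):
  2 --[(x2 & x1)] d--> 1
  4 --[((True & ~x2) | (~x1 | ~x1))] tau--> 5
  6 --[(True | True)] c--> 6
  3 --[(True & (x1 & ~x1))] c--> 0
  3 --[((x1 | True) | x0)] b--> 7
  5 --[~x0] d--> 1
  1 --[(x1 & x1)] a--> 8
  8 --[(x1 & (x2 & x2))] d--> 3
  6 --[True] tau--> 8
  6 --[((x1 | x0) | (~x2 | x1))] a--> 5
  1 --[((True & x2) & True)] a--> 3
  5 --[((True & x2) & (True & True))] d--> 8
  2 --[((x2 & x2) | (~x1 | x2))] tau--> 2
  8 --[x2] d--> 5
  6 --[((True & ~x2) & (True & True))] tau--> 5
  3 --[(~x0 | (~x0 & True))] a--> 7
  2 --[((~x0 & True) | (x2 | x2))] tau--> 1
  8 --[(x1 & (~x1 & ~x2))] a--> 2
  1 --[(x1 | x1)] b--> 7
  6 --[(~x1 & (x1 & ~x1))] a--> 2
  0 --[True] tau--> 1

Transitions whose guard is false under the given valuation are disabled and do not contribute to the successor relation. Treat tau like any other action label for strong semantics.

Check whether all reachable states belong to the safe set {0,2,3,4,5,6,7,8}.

Answer: INVARIANT VIOLATED at state 1

Working:
Allowed set {0,2,3,4,5,6,7,8}
Reach set: {0,1,3,7}
  0: safe
  1: outside
  3: safe
  7: safe
counterexample path to 1: tau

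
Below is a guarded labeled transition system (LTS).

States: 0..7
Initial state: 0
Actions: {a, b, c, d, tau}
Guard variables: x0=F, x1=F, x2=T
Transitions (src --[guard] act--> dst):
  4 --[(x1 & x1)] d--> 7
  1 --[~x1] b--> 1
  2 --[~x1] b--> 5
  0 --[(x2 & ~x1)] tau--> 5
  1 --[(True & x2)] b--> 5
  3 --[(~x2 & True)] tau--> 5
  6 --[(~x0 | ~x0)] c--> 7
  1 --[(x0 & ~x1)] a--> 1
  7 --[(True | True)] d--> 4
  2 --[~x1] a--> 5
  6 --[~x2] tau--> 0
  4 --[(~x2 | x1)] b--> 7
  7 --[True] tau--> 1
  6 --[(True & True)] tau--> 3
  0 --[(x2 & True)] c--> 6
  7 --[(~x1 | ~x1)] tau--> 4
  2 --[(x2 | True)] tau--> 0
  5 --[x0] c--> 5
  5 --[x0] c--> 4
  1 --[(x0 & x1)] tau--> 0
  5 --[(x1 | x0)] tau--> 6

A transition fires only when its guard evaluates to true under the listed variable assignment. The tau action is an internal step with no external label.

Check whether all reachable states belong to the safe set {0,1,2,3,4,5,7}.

Answer: INVARIANT VIOLATED at state 6

Trace:
Allowed set {0,1,2,3,4,5,7}
Reachable = {0,1,3,4,5,6,7}
  0: ✓
  1: ✓
  3: ✓
  4: ✓
  5: ✓
  6: VIOLATES
  7: ✓
counterexample path to 6: c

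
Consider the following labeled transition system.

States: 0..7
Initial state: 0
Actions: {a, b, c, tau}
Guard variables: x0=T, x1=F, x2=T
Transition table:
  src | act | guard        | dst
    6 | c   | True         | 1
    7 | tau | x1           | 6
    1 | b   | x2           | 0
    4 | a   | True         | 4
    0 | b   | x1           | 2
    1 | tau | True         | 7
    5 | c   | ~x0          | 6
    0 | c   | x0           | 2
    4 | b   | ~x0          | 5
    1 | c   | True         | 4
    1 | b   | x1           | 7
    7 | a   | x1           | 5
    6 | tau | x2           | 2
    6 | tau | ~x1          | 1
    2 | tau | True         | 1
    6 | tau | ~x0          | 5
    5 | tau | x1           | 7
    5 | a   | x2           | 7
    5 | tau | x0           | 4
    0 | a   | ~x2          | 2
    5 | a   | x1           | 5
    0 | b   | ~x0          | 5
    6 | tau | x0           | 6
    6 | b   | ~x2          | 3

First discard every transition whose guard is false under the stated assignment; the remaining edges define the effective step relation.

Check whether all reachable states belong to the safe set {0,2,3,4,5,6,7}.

Inv-set: {0,2,3,4,5,6,7}
Reachable = {0,1,2,4,7}
  0: ok
  1: VIOLATES
  2: ok
  4: ok
  7: ok
reach 1 via c·tau — violates

Answer: INVARIANT VIOLATED at state 1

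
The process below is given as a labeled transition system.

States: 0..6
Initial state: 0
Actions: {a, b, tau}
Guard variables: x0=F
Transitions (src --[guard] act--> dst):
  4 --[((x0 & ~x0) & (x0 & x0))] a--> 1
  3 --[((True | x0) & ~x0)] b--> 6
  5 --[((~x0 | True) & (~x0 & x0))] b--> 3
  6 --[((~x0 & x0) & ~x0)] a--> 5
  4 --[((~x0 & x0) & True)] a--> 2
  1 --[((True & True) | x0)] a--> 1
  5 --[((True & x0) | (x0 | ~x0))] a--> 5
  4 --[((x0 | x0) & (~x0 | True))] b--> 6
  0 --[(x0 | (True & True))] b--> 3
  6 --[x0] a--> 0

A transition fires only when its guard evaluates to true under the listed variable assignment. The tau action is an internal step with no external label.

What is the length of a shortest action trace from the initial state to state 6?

Answer: 2

Analysis:
BFS to 6:
  L0 = {0}
  L1 = {3}
  L2 = {6}
first hit 6 at d=2 via b·b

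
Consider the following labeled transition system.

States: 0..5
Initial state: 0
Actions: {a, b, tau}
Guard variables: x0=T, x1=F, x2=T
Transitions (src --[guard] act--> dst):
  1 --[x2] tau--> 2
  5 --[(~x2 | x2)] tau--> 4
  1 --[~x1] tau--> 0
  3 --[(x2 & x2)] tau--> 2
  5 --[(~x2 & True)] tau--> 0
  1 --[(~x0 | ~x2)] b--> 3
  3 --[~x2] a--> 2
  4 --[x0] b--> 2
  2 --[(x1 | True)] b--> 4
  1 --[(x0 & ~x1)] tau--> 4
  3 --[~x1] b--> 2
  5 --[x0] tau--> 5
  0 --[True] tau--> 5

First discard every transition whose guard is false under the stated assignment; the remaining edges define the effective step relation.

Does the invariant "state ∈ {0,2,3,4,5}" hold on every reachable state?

Answer: INVARIANT HOLDS

Working:
Inv-set: {0,2,3,4,5}
Reachable = {0,2,4,5}
  0: safe
  2: safe
  4: safe
  5: safe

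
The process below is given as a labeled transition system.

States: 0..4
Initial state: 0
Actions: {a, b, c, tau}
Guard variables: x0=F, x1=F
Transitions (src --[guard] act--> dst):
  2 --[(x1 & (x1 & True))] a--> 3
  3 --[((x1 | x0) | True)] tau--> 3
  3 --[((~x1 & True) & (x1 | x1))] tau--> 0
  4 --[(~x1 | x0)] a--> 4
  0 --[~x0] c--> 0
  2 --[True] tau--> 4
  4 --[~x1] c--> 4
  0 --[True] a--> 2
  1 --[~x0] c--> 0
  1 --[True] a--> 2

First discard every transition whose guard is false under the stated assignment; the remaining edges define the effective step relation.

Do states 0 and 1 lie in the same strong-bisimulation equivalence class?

Compute ~ classes (split until stable):
  round 0: {{0,1,2,3,4}}
  round 1: {{0,1,4},{2,3}}
  round 2: {{0,1},{2},{3},{4}}
4 equivalence class(es) (converged in 3)
[0]={0,1}  [1]={0,1}

Answer: BISIMILAR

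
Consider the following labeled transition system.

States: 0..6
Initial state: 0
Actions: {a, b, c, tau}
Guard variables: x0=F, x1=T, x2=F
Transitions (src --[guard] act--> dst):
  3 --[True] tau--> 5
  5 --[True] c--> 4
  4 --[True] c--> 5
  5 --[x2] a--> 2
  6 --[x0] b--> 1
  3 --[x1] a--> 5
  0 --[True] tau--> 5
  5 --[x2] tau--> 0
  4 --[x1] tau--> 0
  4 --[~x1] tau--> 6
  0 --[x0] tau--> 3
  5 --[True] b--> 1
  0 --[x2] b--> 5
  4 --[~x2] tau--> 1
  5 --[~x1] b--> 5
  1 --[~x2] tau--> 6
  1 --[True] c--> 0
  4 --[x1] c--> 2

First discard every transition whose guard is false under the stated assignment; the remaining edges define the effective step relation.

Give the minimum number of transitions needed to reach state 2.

Answer: 3

Analysis:
Layered search for 2:
  depth 0: {0}
  depth 1: {5}
  depth 2: {1,4}
  depth 3: {2,6}
depth(2)=3, e.g. tau·c·c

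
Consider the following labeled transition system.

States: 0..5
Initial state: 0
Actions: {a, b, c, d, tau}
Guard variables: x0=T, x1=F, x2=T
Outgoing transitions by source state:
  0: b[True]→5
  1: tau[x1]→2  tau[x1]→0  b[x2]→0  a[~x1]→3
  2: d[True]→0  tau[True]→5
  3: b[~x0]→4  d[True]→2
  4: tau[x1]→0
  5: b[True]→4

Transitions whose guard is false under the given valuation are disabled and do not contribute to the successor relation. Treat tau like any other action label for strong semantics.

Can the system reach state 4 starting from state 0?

Answer: REACHABLE

Trace:
Guard filter leaves 7 enabled edge(s).
depth 0: {0}
depth 1: {5}  cumulative {0,5}
depth 2: {4}  cumulative {0,4,5}
Reachable = {0,4,5}
witness 4: b·b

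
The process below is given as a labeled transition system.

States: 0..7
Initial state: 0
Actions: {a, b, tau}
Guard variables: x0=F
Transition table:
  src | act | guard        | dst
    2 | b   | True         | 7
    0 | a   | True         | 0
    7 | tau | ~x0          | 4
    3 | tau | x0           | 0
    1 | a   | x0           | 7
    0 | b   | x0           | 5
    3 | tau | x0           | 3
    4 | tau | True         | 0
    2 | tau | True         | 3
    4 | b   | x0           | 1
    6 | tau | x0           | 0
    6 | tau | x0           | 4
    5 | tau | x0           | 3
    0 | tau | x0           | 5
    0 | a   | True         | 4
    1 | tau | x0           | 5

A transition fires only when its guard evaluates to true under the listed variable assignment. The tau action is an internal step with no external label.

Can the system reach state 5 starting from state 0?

Answer: UNREACHABLE

Trace:
Guard filter leaves 6 enabled edge(s).
Layer 0: {0}
Layer 1: {4}  now seen {0,4}
R = {0,4}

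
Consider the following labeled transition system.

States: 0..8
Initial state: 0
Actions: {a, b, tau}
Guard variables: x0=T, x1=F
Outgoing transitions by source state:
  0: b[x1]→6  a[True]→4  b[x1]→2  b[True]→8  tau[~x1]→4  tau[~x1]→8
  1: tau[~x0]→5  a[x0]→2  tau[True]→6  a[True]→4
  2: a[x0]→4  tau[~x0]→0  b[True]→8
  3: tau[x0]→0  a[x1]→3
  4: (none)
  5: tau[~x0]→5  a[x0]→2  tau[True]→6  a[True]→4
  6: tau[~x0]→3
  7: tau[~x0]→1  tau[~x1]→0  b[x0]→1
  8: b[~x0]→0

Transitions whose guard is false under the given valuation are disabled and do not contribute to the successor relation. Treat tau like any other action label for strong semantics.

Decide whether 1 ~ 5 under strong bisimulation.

Refine partition for ~:
  π0 = {{0,1,2,3,4,5,6,7,8}}
  π1 = {{0},{1,5},{2},{3},{4,6,8},{7}}
6 equivalence class(es) (converged in 2)
[1]={1,5}  [5]={1,5}

Answer: BISIMILAR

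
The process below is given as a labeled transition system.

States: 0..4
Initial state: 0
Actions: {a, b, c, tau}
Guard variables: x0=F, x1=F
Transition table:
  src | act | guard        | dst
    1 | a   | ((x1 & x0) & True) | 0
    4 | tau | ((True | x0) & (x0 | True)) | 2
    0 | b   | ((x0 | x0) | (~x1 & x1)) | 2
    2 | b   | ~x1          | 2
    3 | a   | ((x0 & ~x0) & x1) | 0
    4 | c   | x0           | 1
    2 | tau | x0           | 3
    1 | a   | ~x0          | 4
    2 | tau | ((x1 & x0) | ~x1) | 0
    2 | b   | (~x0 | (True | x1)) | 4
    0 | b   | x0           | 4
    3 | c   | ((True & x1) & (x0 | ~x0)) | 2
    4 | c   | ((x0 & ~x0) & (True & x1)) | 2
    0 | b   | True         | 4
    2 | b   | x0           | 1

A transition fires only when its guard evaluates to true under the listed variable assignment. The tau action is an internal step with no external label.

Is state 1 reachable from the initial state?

6 transition(s) survive guard evaluation.
Layer 0: {0}
Layer 1: {4}  now seen {0,4}
Layer 2: {2}  now seen {0,2,4}
Reach set: {0,2,4}

Answer: UNREACHABLE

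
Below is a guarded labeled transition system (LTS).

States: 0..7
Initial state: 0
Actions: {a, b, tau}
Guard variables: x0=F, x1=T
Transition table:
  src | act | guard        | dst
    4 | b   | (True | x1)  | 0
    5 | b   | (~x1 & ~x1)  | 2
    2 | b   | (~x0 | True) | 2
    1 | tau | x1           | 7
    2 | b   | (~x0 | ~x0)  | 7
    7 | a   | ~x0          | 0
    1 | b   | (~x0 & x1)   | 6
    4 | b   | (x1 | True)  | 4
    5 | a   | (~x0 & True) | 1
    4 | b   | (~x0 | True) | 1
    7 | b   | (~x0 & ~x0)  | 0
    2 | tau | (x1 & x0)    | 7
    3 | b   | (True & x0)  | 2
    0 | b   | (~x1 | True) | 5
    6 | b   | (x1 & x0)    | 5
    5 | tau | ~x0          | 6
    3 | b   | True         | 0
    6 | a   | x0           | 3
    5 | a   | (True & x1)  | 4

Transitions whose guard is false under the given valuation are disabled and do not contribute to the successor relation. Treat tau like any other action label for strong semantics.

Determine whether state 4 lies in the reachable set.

Guard filter leaves 14 enabled edge(s).
L0 = {0}
L1 = {5}  now seen {0,5}
L2 = {1,4,6}  now seen {0,1,4,5,6}
L3 = {7}  now seen {0,1,4,5,6,7}
Reach set: {0,1,4,5,6,7}
Path to 4: b·a

Answer: REACHABLE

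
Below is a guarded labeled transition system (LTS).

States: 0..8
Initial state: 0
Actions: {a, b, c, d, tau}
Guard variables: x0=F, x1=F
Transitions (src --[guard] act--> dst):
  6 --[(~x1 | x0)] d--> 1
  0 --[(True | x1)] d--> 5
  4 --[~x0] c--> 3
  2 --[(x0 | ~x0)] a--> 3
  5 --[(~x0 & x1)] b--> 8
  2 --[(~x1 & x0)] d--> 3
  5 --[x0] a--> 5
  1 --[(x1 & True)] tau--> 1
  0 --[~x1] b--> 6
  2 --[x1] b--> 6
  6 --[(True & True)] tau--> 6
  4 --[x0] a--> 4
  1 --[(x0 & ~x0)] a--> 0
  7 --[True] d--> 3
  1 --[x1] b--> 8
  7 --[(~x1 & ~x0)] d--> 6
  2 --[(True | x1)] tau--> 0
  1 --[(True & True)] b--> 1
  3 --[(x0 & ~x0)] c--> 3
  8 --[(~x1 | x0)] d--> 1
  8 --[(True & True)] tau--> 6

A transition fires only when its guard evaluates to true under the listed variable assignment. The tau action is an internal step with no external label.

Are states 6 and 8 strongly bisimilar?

Refine partition for ~:
  P[0] = {{0,1,2,3,4,5,6,7,8}}
  P[1] = {{0},{1},{2},{3,5},{4},{6,8},{7}}
stable after 2 split(s): 7 block(s)
class of 6: {6,8}; class of 8: {6,8}

Answer: BISIMILAR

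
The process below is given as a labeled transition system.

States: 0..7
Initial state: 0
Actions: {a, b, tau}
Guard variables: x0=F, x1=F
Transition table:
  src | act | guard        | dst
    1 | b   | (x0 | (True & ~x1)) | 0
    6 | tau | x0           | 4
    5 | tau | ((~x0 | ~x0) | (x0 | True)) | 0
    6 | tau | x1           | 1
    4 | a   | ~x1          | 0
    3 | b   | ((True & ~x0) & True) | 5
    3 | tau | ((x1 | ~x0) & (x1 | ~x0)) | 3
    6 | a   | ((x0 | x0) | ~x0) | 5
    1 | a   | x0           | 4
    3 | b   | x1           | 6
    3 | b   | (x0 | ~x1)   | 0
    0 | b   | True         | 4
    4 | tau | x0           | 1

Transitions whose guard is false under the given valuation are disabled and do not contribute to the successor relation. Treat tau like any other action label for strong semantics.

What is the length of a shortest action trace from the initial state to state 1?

Answer: UNREACHABLE

Working:
Layered search for 1:
  L0 = {0}
  L1 = {4}
1 never appears.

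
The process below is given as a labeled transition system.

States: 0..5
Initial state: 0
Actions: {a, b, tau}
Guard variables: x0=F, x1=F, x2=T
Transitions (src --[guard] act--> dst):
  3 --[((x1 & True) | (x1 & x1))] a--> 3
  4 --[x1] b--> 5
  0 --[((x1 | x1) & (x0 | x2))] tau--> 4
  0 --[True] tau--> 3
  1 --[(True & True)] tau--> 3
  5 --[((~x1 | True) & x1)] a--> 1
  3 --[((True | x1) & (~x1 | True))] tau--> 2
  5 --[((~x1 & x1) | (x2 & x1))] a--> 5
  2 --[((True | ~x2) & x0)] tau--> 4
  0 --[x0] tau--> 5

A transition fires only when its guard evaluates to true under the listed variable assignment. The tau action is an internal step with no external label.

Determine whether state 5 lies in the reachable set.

Answer: UNREACHABLE

Working:
3 transition(s) survive guard evaluation.
Layer 0: {0}
Layer 1: {3}  total {0,3}
Layer 2: {2}  total {0,2,3}
R = {0,2,3}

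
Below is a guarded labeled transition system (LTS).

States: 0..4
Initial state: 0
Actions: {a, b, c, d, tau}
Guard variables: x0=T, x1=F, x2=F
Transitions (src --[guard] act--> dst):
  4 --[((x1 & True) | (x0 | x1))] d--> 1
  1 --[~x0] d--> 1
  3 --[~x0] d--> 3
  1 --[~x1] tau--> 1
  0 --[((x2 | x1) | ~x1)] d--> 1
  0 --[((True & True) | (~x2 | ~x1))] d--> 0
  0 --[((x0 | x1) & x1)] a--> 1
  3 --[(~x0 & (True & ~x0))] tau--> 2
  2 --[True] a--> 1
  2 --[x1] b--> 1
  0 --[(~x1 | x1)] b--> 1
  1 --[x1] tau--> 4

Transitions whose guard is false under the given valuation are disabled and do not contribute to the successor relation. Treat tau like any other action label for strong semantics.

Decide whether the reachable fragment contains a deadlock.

Answer: DEADLOCK-FREE

Analysis:
Reachable = {0,1}
  0: b→1  d→0  d→1  [3 exit(s)]
  1: tau→1  [1 exit(s)]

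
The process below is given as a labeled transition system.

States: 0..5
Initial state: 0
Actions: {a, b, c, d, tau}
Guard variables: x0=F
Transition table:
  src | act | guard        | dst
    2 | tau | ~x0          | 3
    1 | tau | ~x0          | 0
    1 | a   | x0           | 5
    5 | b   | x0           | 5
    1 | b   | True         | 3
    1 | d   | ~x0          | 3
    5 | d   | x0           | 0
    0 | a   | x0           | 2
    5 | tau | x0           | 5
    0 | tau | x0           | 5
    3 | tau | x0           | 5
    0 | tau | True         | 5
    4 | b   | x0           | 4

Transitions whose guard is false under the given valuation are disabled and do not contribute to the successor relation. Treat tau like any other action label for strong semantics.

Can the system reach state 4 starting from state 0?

Answer: UNREACHABLE

Trace:
5 transition(s) survive guard evaluation.
depth 0: {0}
depth 1: {5}  cumulative {0,5}
Reach set: {0,5}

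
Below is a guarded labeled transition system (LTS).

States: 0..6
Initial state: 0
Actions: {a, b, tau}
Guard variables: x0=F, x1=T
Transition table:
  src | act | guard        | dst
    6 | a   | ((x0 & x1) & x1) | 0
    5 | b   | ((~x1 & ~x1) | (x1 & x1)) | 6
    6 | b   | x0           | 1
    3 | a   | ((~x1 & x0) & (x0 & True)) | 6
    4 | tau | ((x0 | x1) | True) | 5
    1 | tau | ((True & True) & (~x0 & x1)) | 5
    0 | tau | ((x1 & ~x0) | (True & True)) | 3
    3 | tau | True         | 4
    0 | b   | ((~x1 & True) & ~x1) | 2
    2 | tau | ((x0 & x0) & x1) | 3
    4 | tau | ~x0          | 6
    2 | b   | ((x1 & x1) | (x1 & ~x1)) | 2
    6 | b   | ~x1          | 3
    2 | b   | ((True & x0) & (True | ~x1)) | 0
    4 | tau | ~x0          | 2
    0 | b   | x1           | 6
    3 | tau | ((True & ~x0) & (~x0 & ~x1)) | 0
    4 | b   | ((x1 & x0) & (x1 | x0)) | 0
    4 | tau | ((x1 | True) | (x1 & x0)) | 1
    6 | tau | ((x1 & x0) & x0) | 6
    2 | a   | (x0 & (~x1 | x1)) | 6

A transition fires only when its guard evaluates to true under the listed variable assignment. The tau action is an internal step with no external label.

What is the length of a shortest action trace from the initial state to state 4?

Breadth-first toward 4:
  L0 = {0}
  L1 = {3,6}
  L2 = {4}
first hit 4 at d=2 via tau·tau

Answer: 2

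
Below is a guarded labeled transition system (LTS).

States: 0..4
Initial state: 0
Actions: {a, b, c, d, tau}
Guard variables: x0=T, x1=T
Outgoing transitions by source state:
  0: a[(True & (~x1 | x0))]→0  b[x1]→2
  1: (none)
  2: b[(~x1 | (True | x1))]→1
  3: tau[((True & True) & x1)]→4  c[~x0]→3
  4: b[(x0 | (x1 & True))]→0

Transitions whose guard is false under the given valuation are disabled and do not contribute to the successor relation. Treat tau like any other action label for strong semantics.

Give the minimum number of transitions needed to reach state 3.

Answer: UNREACHABLE

Working:
Layered search for 3:
  L0 = {0}
  L1 = {2}
  L2 = {1}
3 never appears.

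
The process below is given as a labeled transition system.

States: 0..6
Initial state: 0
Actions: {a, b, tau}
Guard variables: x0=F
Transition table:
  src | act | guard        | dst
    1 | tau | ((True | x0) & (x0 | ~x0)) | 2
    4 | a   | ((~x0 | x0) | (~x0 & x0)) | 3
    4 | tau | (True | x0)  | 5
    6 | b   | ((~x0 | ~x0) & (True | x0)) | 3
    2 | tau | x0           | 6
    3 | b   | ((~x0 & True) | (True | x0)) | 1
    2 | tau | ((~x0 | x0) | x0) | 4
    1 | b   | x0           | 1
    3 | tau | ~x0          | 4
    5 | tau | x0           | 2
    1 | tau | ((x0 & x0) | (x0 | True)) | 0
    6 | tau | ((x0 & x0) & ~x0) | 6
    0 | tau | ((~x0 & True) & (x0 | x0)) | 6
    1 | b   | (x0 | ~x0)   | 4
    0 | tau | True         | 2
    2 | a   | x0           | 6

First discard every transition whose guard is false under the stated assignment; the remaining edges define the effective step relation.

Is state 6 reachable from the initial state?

Answer: UNREACHABLE

Trace:
10 transition(s) survive guard evaluation.
L0 = {0}
L1 = {2}  cumulative {0,2}
L2 = {4}  cumulative {0,2,4}
L3 = {3,5}  cumulative {0,2,3,4,5}
L4 = {1}  cumulative {0,1,2,3,4,5}
Reachable = {0,1,2,3,4,5}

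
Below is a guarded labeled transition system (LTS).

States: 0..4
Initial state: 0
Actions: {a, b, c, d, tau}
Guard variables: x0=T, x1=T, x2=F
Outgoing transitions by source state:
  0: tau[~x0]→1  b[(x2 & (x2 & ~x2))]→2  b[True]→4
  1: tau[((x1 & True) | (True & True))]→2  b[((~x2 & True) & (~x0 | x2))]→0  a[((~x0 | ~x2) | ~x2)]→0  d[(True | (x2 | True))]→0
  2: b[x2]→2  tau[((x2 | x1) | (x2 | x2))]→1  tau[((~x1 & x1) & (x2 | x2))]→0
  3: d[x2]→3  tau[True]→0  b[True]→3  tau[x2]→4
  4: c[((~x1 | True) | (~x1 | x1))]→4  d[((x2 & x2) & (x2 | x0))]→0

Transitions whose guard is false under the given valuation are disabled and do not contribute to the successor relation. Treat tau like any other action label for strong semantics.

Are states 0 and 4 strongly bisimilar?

Bisimulation quotient by refinement:
  P[0] = {{0,1,2,3,4}}
  P[1] = {{0},{1},{2},{3},{4}}
Fixed point at round 2; 5 class(es).
class of 0: {0}; class of 4: {4}

Answer: NOT BISIMILAR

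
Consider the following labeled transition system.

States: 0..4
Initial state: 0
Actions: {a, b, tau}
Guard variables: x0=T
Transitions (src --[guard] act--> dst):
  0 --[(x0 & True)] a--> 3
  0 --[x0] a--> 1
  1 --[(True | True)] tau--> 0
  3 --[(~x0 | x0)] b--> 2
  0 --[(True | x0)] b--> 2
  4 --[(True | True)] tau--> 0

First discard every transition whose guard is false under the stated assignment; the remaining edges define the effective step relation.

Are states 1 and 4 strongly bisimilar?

Bisimulation quotient by refinement:
  P[0] = {{0,1,2,3,4}}
  P[1] = {{0},{1,4},{2},{3}}
Fixed point at round 2; 4 class(es).
[1]={1,4}  [4]={1,4}

Answer: BISIMILAR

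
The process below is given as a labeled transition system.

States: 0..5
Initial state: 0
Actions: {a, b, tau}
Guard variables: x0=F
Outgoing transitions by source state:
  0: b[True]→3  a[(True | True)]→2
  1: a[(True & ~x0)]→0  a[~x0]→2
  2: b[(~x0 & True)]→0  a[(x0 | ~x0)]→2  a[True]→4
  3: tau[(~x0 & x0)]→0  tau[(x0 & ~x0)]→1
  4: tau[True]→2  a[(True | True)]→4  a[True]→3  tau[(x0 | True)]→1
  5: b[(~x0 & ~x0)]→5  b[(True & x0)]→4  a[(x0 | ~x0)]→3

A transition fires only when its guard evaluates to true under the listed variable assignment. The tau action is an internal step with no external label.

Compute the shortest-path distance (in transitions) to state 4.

Breadth-first toward 4:
  Layer 0: {0}
  Layer 1: {2,3}
  Layer 2: {4}
depth(4)=2, e.g. a·a

Answer: 2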